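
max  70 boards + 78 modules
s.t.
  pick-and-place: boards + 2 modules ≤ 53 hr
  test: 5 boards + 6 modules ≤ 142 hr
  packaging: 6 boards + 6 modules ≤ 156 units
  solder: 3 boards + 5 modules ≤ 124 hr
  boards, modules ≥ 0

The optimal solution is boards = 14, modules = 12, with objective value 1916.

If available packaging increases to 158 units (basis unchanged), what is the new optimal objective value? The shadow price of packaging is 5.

Δb = 2, so new z* = 1916 + (5)·(2) = 1916 + 10 = 1926.

1926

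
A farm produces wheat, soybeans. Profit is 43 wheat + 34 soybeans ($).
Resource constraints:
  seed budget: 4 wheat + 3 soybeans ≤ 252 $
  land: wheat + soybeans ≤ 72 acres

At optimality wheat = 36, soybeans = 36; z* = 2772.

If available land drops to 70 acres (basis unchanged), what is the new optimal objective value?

2758

Both seed budget and land are binding at x*.
From A_Bᵀ y = c: 4·y_seed budget + 1·y_land = 43; 3·y_seed budget + 1·y_land = 34.
This yields shadow prices y_seed budget = 9, y_land = 7.
Δz = y_land·Δb = 7 × (-2) = -14, so new z* = 2772 − 14 = 2758.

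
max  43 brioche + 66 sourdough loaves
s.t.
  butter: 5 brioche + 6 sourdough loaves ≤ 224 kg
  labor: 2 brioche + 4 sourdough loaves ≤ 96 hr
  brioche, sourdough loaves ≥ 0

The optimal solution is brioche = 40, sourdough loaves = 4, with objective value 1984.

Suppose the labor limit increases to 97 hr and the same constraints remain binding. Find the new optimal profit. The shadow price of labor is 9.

Δb = 1, so new z* = 1984 + (9)·(1) = 1984 + 9 = 1993.

1993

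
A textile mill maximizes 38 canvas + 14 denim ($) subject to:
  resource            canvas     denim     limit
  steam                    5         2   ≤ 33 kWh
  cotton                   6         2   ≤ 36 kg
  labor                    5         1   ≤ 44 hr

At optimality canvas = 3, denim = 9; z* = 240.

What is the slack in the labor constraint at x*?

20

labor used = 5·3 + 1·9 = 24; slack = 44 − 24 = 20.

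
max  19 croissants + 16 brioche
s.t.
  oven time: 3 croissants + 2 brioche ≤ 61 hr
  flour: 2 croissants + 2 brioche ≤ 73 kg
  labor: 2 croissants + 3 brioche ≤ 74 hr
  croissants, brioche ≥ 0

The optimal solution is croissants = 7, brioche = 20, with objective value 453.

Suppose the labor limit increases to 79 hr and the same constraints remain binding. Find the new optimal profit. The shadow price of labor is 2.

463

Δb = 5, so new z* = 453 + (2)·(5) = 453 + 10 = 463.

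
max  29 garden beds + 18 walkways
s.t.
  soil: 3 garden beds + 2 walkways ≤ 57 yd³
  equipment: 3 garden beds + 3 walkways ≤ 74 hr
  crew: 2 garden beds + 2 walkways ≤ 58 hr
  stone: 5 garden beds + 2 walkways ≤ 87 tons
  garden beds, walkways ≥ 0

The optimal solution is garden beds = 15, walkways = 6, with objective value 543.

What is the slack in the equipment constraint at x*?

11

equipment used = 3·15 + 3·6 = 63; slack = 74 − 63 = 11.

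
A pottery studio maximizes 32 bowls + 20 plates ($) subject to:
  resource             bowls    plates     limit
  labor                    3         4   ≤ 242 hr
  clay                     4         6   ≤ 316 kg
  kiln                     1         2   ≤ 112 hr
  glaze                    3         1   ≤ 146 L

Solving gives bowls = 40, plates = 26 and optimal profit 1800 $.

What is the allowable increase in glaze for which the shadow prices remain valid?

Binding constraints: clay, glaze. The basis is B = [[4,6],[3,1]] with det -14.
Per unit increase in glaze, x* moves by d = (0.4286, -0.2857).
The basis stays optimal until plates reaches 0; allowable increase = 91 L.

91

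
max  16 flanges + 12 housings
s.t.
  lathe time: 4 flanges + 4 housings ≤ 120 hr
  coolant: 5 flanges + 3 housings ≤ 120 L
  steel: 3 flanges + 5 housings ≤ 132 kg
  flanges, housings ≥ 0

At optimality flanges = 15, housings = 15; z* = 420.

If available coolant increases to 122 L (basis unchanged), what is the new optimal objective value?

Check each constraint at x*: lathe time 120/120 (tight); coolant 120/120 (tight); steel 120/132 (slack 12).
Since steel is not tight, its dual is 0.
The binding rows give the dual system: 4·y_lathe time + 5·y_coolant = 16 and 4·y_lathe time + 3·y_coolant = 12.
This yields shadow prices y_lathe time = 1.5, y_coolant = 2.
Δz = y_coolant·Δb = 2 × (2) = 4, so new z* = 420 + 4 = 424.

424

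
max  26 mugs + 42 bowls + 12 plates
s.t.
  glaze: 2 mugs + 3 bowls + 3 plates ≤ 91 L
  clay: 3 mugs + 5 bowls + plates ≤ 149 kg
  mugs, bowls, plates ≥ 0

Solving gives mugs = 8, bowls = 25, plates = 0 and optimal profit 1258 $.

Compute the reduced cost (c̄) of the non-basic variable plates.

Check each constraint at x*: glaze 91/91 (tight); clay 149/149 (tight).
Dual feasibility on the basic columns requires 2·y_glaze + 3·y_clay = 26, 3·y_glaze + 5·y_clay = 42.
Solving: y_glaze = 4, y_clay = 6.
Reduced cost of plates: c₃ − yᵀa₃ = 12 − (4·3 + 6·1) = 12 − 18 = -6.

-6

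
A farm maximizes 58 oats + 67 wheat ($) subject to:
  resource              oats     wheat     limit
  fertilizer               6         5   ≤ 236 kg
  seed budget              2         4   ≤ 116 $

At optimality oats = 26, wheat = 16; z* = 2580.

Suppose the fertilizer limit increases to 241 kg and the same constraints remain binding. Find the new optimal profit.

2615

At the optimum: fertilizer uses 236 of 236 (binding); seed budget uses 116 of 116 (binding).
From A_Bᵀ y = c: 6·y_fertilizer + 2·y_seed budget = 58; 5·y_fertilizer + 4·y_seed budget = 67.
This yields shadow prices y_fertilizer = 7, y_seed budget = 8.
Δz = y_fertilizer·Δb = 7 × (5) = 35, so new z* = 2580 + 35 = 2615.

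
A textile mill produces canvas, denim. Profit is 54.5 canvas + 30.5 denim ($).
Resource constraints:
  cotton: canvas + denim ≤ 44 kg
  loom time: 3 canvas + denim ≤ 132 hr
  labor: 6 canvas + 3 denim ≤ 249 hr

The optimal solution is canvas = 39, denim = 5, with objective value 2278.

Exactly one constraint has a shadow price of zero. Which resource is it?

cotton: 44/44 (binding)
loom time: 122/132 (slack 10)
labor: 249/249 (binding)
By complementary slackness, a constraint with positive slack has shadow price 0 → loom time.

loom time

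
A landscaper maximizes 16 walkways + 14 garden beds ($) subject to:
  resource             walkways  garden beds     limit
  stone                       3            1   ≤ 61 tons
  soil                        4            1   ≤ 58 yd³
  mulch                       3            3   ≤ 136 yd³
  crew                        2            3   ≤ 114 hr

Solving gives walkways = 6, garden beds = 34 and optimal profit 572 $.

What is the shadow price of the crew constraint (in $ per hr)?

4

Binding: soil and crew. Non-binding: stone (9 unused), mulch (16 unused).
Slack constraints have shadow price 0 (complementary slackness).
Dual feasibility on the basic columns requires 4·y_soil + 2·y_crew = 16, 1·y_soil + 3·y_crew = 14.
→ y_soil = 2 and y_crew = 4.
Shadow price of crew = 4.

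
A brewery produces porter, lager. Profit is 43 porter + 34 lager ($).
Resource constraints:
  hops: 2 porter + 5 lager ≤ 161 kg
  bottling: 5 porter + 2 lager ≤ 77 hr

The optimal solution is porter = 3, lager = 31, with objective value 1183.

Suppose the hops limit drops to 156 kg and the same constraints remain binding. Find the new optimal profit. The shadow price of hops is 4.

1163

Δb = -5, so new z* = 1183 + (4)·(-5) = 1183 − 20 = 1163.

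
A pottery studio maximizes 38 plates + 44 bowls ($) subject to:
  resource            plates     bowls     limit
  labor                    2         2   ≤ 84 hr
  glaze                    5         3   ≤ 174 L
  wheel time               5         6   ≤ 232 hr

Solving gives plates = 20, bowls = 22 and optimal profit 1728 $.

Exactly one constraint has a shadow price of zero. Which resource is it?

glaze

labor: 84/84 (binding)
glaze: 166/174 (slack 8)
wheel time: 232/232 (binding)
By complementary slackness, a constraint with positive slack has shadow price 0 → glaze.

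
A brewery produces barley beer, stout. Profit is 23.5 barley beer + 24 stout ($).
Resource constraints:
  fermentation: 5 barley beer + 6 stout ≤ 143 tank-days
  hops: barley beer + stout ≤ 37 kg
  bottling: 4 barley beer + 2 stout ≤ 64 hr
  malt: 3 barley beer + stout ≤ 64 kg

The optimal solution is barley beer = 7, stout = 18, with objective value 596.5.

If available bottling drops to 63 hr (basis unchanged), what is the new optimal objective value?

At the optimum: fermentation uses 143 of 143 (binding); hops uses 25 of 37 (slack = 12); bottling uses 64 of 64 (binding); malt uses 39 of 64 (slack = 25).
Since hops, malt are not tight, their duals are 0.
Dual feasibility on the basic columns requires 5·y_fermentation + 4·y_bottling = 23.5, 6·y_fermentation + 2·y_bottling = 24.
Solving: y_fermentation = 3.5, y_bottling = 1.5.
Δz = y_bottling·Δb = 1.5 × (-1) = -1.5, so new z* = 596.5 − 1.5 = 595.

595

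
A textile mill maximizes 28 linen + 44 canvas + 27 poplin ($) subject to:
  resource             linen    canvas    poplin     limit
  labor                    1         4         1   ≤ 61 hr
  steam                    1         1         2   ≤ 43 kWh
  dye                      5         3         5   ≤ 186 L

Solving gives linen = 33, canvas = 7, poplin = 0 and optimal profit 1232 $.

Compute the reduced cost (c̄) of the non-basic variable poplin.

-1

Binding: labor and dye. Non-binding: steam (3 unused).
By complementary slackness, y = 0 for the non-binding constraint.
The binding rows give the dual system: 1·y_labor + 5·y_dye = 28 and 4·y_labor + 3·y_dye = 44.
This yields shadow prices y_labor = 8, y_dye = 4.
Reduced cost of poplin: c₃ − yᵀa₃ = 27 − (8·1 + 4·5) = 27 − 28 = -1.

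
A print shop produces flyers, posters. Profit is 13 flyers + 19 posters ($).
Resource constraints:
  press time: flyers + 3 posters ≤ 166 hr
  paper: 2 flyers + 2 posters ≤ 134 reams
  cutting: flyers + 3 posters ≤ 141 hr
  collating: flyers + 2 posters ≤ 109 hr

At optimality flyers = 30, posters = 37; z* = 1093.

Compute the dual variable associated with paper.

5

At the optimum: press time uses 141 of 166 (slack = 25); paper uses 134 of 134 (binding); cutting uses 141 of 141 (binding); collating uses 104 of 109 (slack = 5).
Slack constraints have shadow price 0 (complementary slackness).
From A_Bᵀ y = c: 2·y_paper + 1·y_cutting = 13; 2·y_paper + 3·y_cutting = 19.
Solving: y_paper = 5, y_cutting = 3.
Shadow price of paper = 5.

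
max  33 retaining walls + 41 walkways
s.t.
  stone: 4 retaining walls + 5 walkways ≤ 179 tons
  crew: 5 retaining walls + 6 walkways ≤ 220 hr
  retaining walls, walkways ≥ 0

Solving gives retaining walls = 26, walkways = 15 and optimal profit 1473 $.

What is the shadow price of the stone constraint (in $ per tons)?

7

At the optimum: stone uses 179 of 179 (binding); crew uses 220 of 220 (binding).
Dual feasibility on the basic columns requires 4·y_stone + 5·y_crew = 33, 5·y_stone + 6·y_crew = 41.
This yields shadow prices y_stone = 7, y_crew = 1.
Shadow price of stone = 7.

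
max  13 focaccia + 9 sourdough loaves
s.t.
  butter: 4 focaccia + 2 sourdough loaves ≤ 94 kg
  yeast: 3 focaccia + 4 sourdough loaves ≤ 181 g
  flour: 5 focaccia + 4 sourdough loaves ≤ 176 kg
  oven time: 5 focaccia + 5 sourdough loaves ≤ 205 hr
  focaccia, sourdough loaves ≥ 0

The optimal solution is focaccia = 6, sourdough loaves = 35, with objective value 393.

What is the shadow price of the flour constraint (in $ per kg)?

0

Check each constraint at x*: butter 94/94 (tight); yeast 158/181 (slack 23); flour 170/176 (slack 6); oven time 205/205 (tight).
By complementary slackness, y = 0 for the non-binding constraints.
The binding rows give the dual system: 4·y_butter + 5·y_oven time = 13 and 2·y_butter + 5·y_oven time = 9.
Solving: y_butter = 2, y_oven time = 1.
Shadow price of flour = 0.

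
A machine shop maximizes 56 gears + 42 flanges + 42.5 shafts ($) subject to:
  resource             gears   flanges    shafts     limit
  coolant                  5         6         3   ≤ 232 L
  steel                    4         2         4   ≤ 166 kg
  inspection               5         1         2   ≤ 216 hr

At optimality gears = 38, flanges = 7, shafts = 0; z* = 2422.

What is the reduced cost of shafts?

-5.5

Check each constraint at x*: coolant 232/232 (tight); steel 166/166 (tight); inspection 197/216 (slack 19).
By complementary slackness, y = 0 for the non-binding constraint.
Dual feasibility on the basic columns requires 5·y_coolant + 4·y_steel = 56, 6·y_coolant + 2·y_steel = 42.
Solving: y_coolant = 4, y_steel = 9.
Reduced cost of shafts: c₃ − yᵀa₃ = 42.5 − (4·3 + 9·4) = 42.5 − 48 = -5.5.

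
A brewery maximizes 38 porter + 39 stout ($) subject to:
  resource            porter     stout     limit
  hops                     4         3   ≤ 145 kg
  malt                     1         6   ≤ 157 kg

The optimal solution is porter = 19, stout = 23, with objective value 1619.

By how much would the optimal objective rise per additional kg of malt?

Check each constraint at x*: hops 145/145 (tight); malt 157/157 (tight).
The binding rows give the dual system: 4·y_hops + 1·y_malt = 38 and 3·y_hops + 6·y_malt = 39.
Solving: y_hops = 9, y_malt = 2.
Shadow price of malt = 2.

2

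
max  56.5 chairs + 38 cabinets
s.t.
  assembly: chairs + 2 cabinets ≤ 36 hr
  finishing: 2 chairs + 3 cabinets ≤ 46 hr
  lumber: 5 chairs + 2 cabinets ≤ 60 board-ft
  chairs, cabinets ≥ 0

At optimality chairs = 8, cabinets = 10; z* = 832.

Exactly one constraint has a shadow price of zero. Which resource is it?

assembly

assembly: 28/36 (slack 8)
finishing: 46/46 (binding)
lumber: 60/60 (binding)
By complementary slackness, a constraint with positive slack has shadow price 0 → assembly.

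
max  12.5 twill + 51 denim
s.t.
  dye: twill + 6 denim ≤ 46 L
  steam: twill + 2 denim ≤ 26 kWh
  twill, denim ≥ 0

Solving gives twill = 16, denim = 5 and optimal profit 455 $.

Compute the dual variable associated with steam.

Check each constraint at x*: dye 46/46 (tight); steam 26/26 (tight).
Dual feasibility on the basic columns requires 1·y_dye + 1·y_steam = 12.5, 6·y_dye + 2·y_steam = 51.
This yields shadow prices y_dye = 6.5, y_steam = 6.
Shadow price of steam = 6.

6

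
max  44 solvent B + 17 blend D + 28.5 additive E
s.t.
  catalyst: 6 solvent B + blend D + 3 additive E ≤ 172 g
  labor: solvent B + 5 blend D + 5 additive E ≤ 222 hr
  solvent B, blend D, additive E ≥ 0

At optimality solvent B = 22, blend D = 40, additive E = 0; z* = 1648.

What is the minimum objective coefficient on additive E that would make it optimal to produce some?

Check each constraint at x*: catalyst 172/172 (tight); labor 222/222 (tight).
The binding rows give the dual system: 6·y_catalyst + 1·y_labor = 44 and 1·y_catalyst + 5·y_labor = 17.
This yields shadow prices y_catalyst = 7, y_labor = 2.
additive E enters the basis when its profit ≥ yᵀa₃ = 7·3 + 2·5 = 31.

31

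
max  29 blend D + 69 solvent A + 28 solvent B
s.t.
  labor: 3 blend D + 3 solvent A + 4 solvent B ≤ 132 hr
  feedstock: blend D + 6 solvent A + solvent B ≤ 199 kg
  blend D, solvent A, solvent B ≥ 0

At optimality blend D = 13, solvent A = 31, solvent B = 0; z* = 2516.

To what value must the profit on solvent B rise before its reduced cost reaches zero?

At the optimum: labor uses 132 of 132 (binding); feedstock uses 199 of 199 (binding).
Dual feasibility on the basic columns requires 3·y_labor + 1·y_feedstock = 29, 3·y_labor + 6·y_feedstock = 69.
→ y_labor = 7 and y_feedstock = 8.
solvent B enters the basis when its profit ≥ yᵀa₃ = 7·4 + 8·1 = 36.

36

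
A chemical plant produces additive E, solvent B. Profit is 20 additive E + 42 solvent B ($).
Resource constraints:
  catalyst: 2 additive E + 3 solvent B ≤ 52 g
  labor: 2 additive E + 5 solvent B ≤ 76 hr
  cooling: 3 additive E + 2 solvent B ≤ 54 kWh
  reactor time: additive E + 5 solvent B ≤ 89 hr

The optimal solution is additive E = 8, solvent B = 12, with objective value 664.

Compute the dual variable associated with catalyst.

Binding: catalyst and labor. Non-binding: cooling (6 unused), reactor time (21 unused).
By complementary slackness, y = 0 for the non-binding constraints.
From A_Bᵀ y = c: 2·y_catalyst + 2·y_labor = 20; 3·y_catalyst + 5·y_labor = 42.
This yields shadow prices y_catalyst = 4, y_labor = 6.
Shadow price of catalyst = 4.

4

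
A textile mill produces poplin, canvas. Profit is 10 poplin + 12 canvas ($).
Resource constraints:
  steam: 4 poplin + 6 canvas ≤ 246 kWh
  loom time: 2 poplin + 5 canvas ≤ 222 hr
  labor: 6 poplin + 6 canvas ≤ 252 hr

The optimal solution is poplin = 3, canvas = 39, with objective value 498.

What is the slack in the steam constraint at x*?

0

steam used = 4·3 + 6·39 = 246; slack = 246 − 246 = 0.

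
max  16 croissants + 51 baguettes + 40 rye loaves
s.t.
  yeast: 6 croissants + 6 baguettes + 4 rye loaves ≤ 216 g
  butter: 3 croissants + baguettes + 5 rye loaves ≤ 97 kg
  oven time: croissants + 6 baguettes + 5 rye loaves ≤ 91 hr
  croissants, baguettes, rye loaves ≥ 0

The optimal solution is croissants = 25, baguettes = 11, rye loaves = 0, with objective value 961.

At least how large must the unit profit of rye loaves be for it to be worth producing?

At the optimum: yeast uses 216 of 216 (binding); butter uses 86 of 97 (slack = 11); oven time uses 91 of 91 (binding).
Since butter is not tight, its dual is 0.
The binding rows give the dual system: 6·y_yeast + 1·y_oven time = 16 and 6·y_yeast + 6·y_oven time = 51.
Solving: y_yeast = 1.5, y_oven time = 7.
rye loaves enters the basis when its profit ≥ yᵀa₃ = 1.5·4 + 7·5 = 41.

41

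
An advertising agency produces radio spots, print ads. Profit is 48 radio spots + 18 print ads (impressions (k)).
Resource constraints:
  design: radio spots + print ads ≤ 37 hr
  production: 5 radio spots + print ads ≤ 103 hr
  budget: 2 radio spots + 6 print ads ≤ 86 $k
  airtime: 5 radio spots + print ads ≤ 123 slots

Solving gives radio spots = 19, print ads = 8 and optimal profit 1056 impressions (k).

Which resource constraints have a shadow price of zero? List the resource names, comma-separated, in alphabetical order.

airtime, design

design: 27/37 (slack 10)
production: 103/103 (binding)
budget: 86/86 (binding)
airtime: 103/123 (slack 20)
By complementary slackness, a constraint with positive slack has shadow price 0 → airtime, design.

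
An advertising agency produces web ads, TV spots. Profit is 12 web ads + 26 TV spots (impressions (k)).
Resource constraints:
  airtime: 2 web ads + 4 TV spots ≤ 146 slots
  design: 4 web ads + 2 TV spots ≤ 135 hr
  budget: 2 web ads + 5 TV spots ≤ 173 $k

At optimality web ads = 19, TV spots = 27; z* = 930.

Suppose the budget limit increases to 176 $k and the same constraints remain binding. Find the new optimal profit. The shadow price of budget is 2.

936

Δb = 3, so new z* = 930 + (2)·(3) = 930 + 6 = 936.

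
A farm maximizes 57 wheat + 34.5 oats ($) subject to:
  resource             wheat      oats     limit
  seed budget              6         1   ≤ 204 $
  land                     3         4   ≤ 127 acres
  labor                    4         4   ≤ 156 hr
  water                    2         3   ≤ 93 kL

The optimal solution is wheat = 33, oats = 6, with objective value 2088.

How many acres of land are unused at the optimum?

4

land used = 3·33 + 4·6 = 123; slack = 127 − 123 = 4.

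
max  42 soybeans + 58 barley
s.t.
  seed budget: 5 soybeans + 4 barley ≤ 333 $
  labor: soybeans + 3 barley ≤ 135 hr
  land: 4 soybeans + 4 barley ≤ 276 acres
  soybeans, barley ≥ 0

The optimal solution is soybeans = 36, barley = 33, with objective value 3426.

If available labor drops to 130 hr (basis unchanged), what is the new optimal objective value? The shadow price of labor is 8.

Δb = -5, so new z* = 3426 + (8)·(-5) = 3426 − 40 = 3386.

3386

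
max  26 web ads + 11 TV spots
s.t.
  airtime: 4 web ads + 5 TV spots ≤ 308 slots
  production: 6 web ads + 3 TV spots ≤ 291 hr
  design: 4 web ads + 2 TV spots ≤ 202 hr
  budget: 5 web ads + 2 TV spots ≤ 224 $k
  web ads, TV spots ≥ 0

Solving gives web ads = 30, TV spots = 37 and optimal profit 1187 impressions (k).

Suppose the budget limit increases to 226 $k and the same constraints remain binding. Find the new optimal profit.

1195

Check each constraint at x*: airtime 305/308 (slack 3); production 291/291 (tight); design 194/202 (slack 8); budget 224/224 (tight).
Slack constraints have shadow price 0 (complementary slackness).
The binding rows give the dual system: 6·y_production + 5·y_budget = 26 and 3·y_production + 2·y_budget = 11.
This yields shadow prices y_production = 1, y_budget = 4.
Δz = y_budget·Δb = 4 × (2) = 8, so new z* = 1187 + 8 = 1195.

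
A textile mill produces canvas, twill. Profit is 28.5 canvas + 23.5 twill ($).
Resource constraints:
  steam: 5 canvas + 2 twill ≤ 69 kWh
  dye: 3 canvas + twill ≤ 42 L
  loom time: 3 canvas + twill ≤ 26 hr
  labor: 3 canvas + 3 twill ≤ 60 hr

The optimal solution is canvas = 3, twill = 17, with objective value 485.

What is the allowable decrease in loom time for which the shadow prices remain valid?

Binding constraints: loom time, labor. The basis is B = [[3,1],[3,3]] with det 6.
Per unit decrease in loom time, x* moves by d = (-0.5, 0.5).
The basis stays optimal until canvas reaches 0; allowable decrease = 6 hr.

6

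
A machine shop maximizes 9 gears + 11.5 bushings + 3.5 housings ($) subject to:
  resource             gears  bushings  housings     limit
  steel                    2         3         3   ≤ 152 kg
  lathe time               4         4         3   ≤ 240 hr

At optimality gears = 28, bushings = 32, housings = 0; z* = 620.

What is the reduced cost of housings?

Both steel and lathe time are binding at x*.
Dual feasibility on the basic columns requires 2·y_steel + 4·y_lathe time = 9, 3·y_steel + 4·y_lathe time = 11.5.
→ y_steel = 2.5 and y_lathe time = 1.
Reduced cost of housings: c₃ − yᵀa₃ = 3.5 − (2.5·3 + 1·3) = 3.5 − 10.5 = -7.

-7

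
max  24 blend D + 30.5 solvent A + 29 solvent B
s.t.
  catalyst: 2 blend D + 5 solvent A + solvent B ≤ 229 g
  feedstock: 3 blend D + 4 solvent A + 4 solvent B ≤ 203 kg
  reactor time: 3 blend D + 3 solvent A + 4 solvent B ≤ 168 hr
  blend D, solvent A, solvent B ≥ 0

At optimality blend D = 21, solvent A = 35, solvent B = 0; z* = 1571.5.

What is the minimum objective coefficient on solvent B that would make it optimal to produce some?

32

Binding: feedstock and reactor time. Non-binding: catalyst (12 unused).
Since catalyst is not tight, its dual is 0.
The binding rows give the dual system: 3·y_feedstock + 3·y_reactor time = 24 and 4·y_feedstock + 3·y_reactor time = 30.5.
Solving: y_feedstock = 6.5, y_reactor time = 1.5.
solvent B enters the basis when its profit ≥ yᵀa₃ = 6.5·4 + 1.5·4 = 32.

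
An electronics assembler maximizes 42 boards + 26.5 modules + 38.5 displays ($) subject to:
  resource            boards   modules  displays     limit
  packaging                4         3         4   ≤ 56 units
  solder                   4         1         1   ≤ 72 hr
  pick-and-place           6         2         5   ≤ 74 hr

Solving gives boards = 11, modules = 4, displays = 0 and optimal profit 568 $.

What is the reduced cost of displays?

Check each constraint at x*: packaging 56/56 (tight); solder 48/72 (slack 24); pick-and-place 74/74 (tight).
Slack constraints have shadow price 0 (complementary slackness).
The binding rows give the dual system: 4·y_packaging + 6·y_pick-and-place = 42 and 3·y_packaging + 2·y_pick-and-place = 26.5.
This yields shadow prices y_packaging = 7.5, y_pick-and-place = 2.
Reduced cost of displays: c₃ − yᵀa₃ = 38.5 − (7.5·4 + 2·5) = 38.5 − 40 = -1.5.

-1.5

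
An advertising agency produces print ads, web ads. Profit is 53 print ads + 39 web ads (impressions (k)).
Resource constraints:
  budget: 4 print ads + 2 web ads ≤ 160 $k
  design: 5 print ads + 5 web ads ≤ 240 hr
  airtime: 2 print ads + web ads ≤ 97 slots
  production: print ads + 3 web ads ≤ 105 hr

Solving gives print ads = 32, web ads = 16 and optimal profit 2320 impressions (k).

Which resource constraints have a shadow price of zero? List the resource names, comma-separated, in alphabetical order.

airtime, production

budget: 160/160 (binding)
design: 240/240 (binding)
airtime: 80/97 (slack 17)
production: 80/105 (slack 25)
By complementary slackness, a constraint with positive slack has shadow price 0 → airtime, production.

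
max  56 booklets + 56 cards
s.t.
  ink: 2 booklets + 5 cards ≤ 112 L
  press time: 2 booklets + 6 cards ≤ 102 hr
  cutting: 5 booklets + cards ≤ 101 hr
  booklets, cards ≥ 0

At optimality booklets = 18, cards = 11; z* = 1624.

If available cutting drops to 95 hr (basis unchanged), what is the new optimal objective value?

At the optimum: ink uses 91 of 112 (slack = 21); press time uses 102 of 102 (binding); cutting uses 101 of 101 (binding).
Slack constraints have shadow price 0 (complementary slackness).
The binding rows give the dual system: 2·y_press time + 5·y_cutting = 56 and 6·y_press time + 1·y_cutting = 56.
Solving: y_press time = 8, y_cutting = 8.
Δz = y_cutting·Δb = 8 × (-6) = -48, so new z* = 1624 − 48 = 1576.

1576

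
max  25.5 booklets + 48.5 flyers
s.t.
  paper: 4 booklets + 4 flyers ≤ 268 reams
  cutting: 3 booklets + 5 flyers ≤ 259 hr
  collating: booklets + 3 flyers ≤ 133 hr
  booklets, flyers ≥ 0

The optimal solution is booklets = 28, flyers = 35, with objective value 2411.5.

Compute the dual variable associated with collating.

4.5

At the optimum: paper uses 252 of 268 (slack = 16); cutting uses 259 of 259 (binding); collating uses 133 of 133 (binding).
Slack constraints have shadow price 0 (complementary slackness).
From A_Bᵀ y = c: 3·y_cutting + 1·y_collating = 25.5; 5·y_cutting + 3·y_collating = 48.5.
Solving: y_cutting = 7, y_collating = 4.5.
Shadow price of collating = 4.5.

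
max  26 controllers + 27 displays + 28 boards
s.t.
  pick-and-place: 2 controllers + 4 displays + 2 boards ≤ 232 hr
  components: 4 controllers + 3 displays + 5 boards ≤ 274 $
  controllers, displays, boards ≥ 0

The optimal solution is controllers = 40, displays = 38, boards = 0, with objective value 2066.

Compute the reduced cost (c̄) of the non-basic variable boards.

Both pick-and-place and components are binding at x*.
The binding rows give the dual system: 2·y_pick-and-place + 4·y_components = 26 and 4·y_pick-and-place + 3·y_components = 27.
This yields shadow prices y_pick-and-place = 3, y_components = 5.
Reduced cost of boards: c₃ − yᵀa₃ = 28 − (3·2 + 5·5) = 28 − 31 = -3.

-3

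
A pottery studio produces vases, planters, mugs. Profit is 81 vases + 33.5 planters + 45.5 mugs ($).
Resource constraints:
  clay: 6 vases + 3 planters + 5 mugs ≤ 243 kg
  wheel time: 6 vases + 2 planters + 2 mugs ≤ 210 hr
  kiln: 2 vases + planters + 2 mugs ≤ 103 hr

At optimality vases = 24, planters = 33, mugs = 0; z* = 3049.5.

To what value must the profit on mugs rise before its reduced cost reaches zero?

46.5

Binding: clay and wheel time. Non-binding: kiln (22 unused).
Slack constraints have shadow price 0 (complementary slackness).
The binding rows give the dual system: 6·y_clay + 6·y_wheel time = 81 and 3·y_clay + 2·y_wheel time = 33.5.
→ y_clay = 6.5 and y_wheel time = 7.
mugs enters the basis when its profit ≥ yᵀa₃ = 6.5·5 + 7·2 = 46.5.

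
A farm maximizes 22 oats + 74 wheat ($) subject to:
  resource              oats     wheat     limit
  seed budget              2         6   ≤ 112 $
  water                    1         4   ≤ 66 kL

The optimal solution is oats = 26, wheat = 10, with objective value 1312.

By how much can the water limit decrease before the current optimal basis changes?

Binding constraints: seed budget, water. The basis is B = [[2,6],[1,4]] with det 2.
Per unit decrease in water, x* moves by d = (3, -1).
The basis stays optimal until wheat reaches 0; allowable decrease = 10 kL.

10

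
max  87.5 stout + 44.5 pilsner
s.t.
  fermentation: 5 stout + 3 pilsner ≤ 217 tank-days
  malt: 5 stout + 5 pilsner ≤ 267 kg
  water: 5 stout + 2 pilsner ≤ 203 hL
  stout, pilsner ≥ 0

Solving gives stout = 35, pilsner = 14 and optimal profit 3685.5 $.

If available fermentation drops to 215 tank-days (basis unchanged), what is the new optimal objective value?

3666.5

Binding: fermentation and water. Non-binding: malt (22 unused).
By complementary slackness, y = 0 for the non-binding constraint.
The binding rows give the dual system: 5·y_fermentation + 5·y_water = 87.5 and 3·y_fermentation + 2·y_water = 44.5.
This yields shadow prices y_fermentation = 9.5, y_water = 8.
Δz = y_fermentation·Δb = 9.5 × (-2) = -19, so new z* = 3685.5 − 19 = 3666.5.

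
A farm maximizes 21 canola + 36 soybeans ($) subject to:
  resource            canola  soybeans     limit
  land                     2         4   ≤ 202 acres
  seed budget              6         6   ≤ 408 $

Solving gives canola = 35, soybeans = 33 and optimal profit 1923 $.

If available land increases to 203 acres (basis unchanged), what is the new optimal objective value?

At the optimum: land uses 202 of 202 (binding); seed budget uses 408 of 408 (binding).
Dual feasibility on the basic columns requires 2·y_land + 6·y_seed budget = 21, 4·y_land + 6·y_seed budget = 36.
This yields shadow prices y_land = 7.5, y_seed budget = 1.
Δz = y_land·Δb = 7.5 × (1) = 7.5, so new z* = 1923 + 7.5 = 1930.5.

1930.5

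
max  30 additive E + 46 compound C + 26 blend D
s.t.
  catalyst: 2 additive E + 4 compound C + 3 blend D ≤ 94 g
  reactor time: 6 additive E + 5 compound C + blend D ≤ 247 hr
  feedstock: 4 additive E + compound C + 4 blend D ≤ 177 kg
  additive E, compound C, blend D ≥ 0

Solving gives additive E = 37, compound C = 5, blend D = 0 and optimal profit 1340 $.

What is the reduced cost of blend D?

-3

Check each constraint at x*: catalyst 94/94 (tight); reactor time 247/247 (tight); feedstock 153/177 (slack 24).
Slack constraints have shadow price 0 (complementary slackness).
The binding rows give the dual system: 2·y_catalyst + 6·y_reactor time = 30 and 4·y_catalyst + 5·y_reactor time = 46.
→ y_catalyst = 9 and y_reactor time = 2.
Reduced cost of blend D: c₃ − yᵀa₃ = 26 − (9·3 + 2·1) = 26 − 29 = -3.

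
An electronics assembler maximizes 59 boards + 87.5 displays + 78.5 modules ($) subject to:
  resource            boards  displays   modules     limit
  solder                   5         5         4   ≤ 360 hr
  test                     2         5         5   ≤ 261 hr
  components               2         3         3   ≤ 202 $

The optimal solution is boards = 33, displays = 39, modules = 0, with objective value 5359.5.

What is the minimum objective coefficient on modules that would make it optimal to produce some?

79.5

Check each constraint at x*: solder 360/360 (tight); test 261/261 (tight); components 183/202 (slack 19).
By complementary slackness, y = 0 for the non-binding constraint.
The binding rows give the dual system: 5·y_solder + 2·y_test = 59 and 5·y_solder + 5·y_test = 87.5.
This yields shadow prices y_solder = 8, y_test = 9.5.
modules enters the basis when its profit ≥ yᵀa₃ = 8·4 + 9.5·5 = 79.5.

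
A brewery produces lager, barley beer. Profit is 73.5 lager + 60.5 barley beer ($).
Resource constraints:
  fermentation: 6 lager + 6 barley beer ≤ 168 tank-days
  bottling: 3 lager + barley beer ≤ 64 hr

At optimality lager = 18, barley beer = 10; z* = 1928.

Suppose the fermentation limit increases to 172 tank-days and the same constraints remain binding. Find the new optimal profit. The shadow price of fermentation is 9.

1964

Δb = 4, so new z* = 1928 + (9)·(4) = 1928 + 36 = 1964.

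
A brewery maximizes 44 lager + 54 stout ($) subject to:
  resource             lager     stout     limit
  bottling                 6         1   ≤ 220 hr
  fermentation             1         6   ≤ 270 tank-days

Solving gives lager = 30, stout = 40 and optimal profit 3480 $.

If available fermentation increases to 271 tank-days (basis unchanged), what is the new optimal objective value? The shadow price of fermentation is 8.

Δb = 1, so new z* = 3480 + (8)·(1) = 3480 + 8 = 3488.

3488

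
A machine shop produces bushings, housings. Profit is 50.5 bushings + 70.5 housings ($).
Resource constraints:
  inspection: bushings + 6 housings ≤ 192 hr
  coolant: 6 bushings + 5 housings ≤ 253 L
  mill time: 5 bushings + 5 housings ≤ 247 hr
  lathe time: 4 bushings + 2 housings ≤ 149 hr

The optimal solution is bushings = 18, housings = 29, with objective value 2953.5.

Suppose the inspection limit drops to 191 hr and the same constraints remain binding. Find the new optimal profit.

2948

Binding: inspection and coolant. Non-binding: mill time (12 unused), lathe time (19 unused).
By complementary slackness, y = 0 for the non-binding constraints.
Dual feasibility on the basic columns requires 1·y_inspection + 6·y_coolant = 50.5, 6·y_inspection + 5·y_coolant = 70.5.
Solving: y_inspection = 5.5, y_coolant = 7.5.
Δz = y_inspection·Δb = 5.5 × (-1) = -5.5, so new z* = 2953.5 − 5.5 = 2948.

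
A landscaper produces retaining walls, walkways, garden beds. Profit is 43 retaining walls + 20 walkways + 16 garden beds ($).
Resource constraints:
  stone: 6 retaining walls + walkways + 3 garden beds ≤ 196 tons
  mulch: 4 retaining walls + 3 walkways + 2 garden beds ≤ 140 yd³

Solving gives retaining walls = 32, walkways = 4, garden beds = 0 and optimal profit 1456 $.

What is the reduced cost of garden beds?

-5.5

Check each constraint at x*: stone 196/196 (tight); mulch 140/140 (tight).
From A_Bᵀ y = c: 6·y_stone + 4·y_mulch = 43; 1·y_stone + 3·y_mulch = 20.
This yields shadow prices y_stone = 3.5, y_mulch = 5.5.
Reduced cost of garden beds: c₃ − yᵀa₃ = 16 − (3.5·3 + 5.5·2) = 16 − 21.5 = -5.5.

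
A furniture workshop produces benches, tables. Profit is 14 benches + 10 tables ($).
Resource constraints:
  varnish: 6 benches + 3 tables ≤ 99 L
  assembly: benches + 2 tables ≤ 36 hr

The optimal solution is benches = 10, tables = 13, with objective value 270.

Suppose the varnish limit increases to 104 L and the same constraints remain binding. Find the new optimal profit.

Both varnish and assembly are binding at x*.
From A_Bᵀ y = c: 6·y_varnish + 1·y_assembly = 14; 3·y_varnish + 2·y_assembly = 10.
This yields shadow prices y_varnish = 2, y_assembly = 2.
Δz = y_varnish·Δb = 2 × (5) = 10, so new z* = 270 + 10 = 280.

280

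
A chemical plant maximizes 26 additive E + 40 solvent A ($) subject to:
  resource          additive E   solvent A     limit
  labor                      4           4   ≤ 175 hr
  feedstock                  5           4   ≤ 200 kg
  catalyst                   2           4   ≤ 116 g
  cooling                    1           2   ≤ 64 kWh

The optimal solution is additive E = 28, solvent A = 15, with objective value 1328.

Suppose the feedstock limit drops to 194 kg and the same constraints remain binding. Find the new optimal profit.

Check each constraint at x*: labor 172/175 (slack 3); feedstock 200/200 (tight); catalyst 116/116 (tight); cooling 58/64 (slack 6).
Since labor, cooling are not tight, their duals are 0.
From A_Bᵀ y = c: 5·y_feedstock + 2·y_catalyst = 26; 4·y_feedstock + 4·y_catalyst = 40.
→ y_feedstock = 2 and y_catalyst = 8.
Δz = y_feedstock·Δb = 2 × (-6) = -12, so new z* = 1328 − 12 = 1316.

1316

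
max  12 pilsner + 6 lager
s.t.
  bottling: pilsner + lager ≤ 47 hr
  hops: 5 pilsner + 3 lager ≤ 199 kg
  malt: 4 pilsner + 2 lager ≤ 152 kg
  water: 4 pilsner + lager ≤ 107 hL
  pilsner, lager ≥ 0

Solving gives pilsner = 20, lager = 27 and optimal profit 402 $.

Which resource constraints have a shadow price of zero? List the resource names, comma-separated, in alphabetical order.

bottling: 47/47 (binding)
hops: 181/199 (slack 18)
malt: 134/152 (slack 18)
water: 107/107 (binding)
By complementary slackness, a constraint with positive slack has shadow price 0 → hops, malt.

hops, malt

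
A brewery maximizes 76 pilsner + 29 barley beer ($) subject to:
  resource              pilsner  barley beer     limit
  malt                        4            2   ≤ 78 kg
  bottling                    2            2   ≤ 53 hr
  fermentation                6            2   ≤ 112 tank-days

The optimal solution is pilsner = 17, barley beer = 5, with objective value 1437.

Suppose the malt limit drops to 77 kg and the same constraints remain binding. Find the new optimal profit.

Binding: malt and fermentation. Non-binding: bottling (9 unused).
By complementary slackness, y = 0 for the non-binding constraint.
From A_Bᵀ y = c: 4·y_malt + 6·y_fermentation = 76; 2·y_malt + 2·y_fermentation = 29.
→ y_malt = 5.5 and y_fermentation = 9.
Δz = y_malt·Δb = 5.5 × (-1) = -5.5, so new z* = 1437 − 5.5 = 1431.5.

1431.5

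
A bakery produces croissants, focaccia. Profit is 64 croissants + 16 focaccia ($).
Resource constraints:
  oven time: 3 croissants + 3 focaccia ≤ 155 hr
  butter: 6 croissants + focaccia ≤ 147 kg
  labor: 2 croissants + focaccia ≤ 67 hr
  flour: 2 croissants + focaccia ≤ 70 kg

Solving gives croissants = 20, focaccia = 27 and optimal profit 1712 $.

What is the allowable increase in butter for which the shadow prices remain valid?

Binding constraints: butter, labor. The basis is B = [[6,1],[2,1]] with det 4.
Per unit increase in butter, x* moves by d = (0.25, -0.5).
The basis stays optimal until focaccia reaches 0; allowable increase = 54 kg.

54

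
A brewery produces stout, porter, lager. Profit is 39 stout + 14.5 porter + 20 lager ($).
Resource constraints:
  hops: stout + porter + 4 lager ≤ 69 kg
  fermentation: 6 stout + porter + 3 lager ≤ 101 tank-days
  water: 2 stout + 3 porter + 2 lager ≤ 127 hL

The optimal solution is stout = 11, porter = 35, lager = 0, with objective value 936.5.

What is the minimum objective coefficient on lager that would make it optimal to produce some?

22.5

Binding: fermentation and water. Non-binding: hops (23 unused).
Since hops is not tight, its dual is 0.
Dual feasibility on the basic columns requires 6·y_fermentation + 2·y_water = 39, 1·y_fermentation + 3·y_water = 14.5.
→ y_fermentation = 5.5 and y_water = 3.
lager enters the basis when its profit ≥ yᵀa₃ = 5.5·3 + 3·2 = 22.5.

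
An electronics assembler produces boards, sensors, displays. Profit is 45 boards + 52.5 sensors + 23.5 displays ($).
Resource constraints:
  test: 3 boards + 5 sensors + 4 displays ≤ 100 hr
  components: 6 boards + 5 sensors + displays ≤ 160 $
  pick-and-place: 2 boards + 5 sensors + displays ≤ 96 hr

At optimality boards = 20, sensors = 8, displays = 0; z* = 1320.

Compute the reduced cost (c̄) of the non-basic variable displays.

Check each constraint at x*: test 100/100 (tight); components 160/160 (tight); pick-and-place 80/96 (slack 16).
Slack constraints have shadow price 0 (complementary slackness).
From A_Bᵀ y = c: 3·y_test + 6·y_components = 45; 5·y_test + 5·y_components = 52.5.
→ y_test = 6 and y_components = 4.5.
Reduced cost of displays: c₃ − yᵀa₃ = 23.5 − (6·4 + 4.5·1) = 23.5 − 28.5 = -5.

-5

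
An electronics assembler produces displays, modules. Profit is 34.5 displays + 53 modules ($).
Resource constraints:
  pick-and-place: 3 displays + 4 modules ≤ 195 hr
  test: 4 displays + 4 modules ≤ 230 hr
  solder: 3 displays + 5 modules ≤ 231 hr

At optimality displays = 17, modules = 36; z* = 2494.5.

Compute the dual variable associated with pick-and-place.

4.5

Check each constraint at x*: pick-and-place 195/195 (tight); test 212/230 (slack 18); solder 231/231 (tight).
By complementary slackness, y = 0 for the non-binding constraint.
Dual feasibility on the basic columns requires 3·y_pick-and-place + 3·y_solder = 34.5, 4·y_pick-and-place + 5·y_solder = 53.
→ y_pick-and-place = 4.5 and y_solder = 7.
Shadow price of pick-and-place = 4.5.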